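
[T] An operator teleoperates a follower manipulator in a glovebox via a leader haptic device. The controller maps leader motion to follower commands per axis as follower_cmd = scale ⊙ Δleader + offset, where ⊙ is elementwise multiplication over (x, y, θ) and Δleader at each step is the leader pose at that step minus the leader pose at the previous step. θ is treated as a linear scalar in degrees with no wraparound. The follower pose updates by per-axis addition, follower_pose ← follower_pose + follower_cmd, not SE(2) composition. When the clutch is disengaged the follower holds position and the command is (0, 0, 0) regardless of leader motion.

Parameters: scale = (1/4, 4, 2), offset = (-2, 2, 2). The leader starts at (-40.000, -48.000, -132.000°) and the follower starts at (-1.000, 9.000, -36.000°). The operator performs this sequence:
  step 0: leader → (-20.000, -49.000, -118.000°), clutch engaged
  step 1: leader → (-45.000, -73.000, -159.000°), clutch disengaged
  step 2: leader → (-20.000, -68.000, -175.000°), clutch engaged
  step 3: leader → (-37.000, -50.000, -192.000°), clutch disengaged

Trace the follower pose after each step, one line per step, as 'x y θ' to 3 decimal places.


2.000 7.000 -6.000
2.000 7.000 -6.000
6.250 29.000 -36.000
6.250 29.000 -36.000

step 0: Δleader=(20.000, -1.000, 14.000°), engaged; cmd=(3.000, -2.000, 30.000°) → follower=(2.000, 7.000, -6.000°)
step 1: Δleader=(-25.000, -24.000, -41.000°), disengaged; cmd=(0,0,0) → follower holds at (2.000, 7.000, -6.000°)
step 2: Δleader=(25.000, 5.000, -16.000°), engaged; cmd=(4.250, 22.000, -30.000°) → follower=(6.250, 29.000, -36.000°)
step 3: Δleader=(-17.000, 18.000, -17.000°), disengaged; cmd=(0,0,0) → follower holds at (6.250, 29.000, -36.000°)


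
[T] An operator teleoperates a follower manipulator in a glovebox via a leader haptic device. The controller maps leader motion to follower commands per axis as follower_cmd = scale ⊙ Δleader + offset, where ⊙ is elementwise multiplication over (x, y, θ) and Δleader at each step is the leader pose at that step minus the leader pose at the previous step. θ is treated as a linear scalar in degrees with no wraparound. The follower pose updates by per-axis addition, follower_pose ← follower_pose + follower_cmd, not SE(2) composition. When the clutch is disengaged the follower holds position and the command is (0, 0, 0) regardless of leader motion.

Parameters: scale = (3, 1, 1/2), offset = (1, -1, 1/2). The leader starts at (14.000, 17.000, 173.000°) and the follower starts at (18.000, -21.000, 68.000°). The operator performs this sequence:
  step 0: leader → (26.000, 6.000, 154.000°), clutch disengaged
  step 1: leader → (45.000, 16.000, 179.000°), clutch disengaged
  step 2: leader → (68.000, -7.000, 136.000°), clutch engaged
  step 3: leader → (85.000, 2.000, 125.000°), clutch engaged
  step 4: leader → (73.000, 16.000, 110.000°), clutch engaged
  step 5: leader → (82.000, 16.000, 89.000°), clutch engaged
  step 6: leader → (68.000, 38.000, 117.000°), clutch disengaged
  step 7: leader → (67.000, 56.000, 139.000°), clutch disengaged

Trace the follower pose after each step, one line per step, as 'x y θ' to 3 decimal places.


18.000 -21.000 68.000
18.000 -21.000 68.000
88.000 -45.000 47.000
140.000 -37.000 42.000
105.000 -24.000 35.000
133.000 -25.000 25.000
133.000 -25.000 25.000
133.000 -25.000 25.000

step 0: Δleader=(12.000, -11.000, -19.000°), disengaged; cmd=(0,0,0) → follower holds at (18.000, -21.000, 68.000°)
step 1: Δleader=(19.000, 10.000, 25.000°), disengaged; cmd=(0,0,0) → follower holds at (18.000, -21.000, 68.000°)
step 2: Δleader=(23.000, -23.000, -43.000°), engaged; cmd=(70.000, -24.000, -21.000°) → follower=(88.000, -45.000, 47.000°)
step 3: Δleader=(17.000, 9.000, -11.000°), engaged; cmd=(52.000, 8.000, -5.000°) → follower=(140.000, -37.000, 42.000°)
step 4: Δleader=(-12.000, 14.000, -15.000°), engaged; cmd=(-35.000, 13.000, -7.000°) → follower=(105.000, -24.000, 35.000°)
step 5: Δleader=(9.000, 0.000, -21.000°), engaged; cmd=(28.000, -1.000, -10.000°) → follower=(133.000, -25.000, 25.000°)
step 6: Δleader=(-14.000, 22.000, 28.000°), disengaged; cmd=(0,0,0) → follower holds at (133.000, -25.000, 25.000°)
step 7: Δleader=(-1.000, 18.000, 22.000°), disengaged; cmd=(0,0,0) → follower holds at (133.000, -25.000, 25.000°)


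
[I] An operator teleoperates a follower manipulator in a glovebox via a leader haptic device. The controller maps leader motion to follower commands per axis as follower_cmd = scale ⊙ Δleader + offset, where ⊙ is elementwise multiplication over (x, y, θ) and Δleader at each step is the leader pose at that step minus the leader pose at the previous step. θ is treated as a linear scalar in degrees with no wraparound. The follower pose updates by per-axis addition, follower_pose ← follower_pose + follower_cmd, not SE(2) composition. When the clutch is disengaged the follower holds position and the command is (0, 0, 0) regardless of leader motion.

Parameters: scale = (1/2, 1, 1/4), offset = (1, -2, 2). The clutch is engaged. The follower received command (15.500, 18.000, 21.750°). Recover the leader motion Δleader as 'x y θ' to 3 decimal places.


29.000 20.000 79.000

axis x: (15.500 − 1) / (1/2) = 29.000
axis y: (18.000 − -2) / (1) = 20.000
axis θ: (21.750 − 2) / (1/4) = 79.000


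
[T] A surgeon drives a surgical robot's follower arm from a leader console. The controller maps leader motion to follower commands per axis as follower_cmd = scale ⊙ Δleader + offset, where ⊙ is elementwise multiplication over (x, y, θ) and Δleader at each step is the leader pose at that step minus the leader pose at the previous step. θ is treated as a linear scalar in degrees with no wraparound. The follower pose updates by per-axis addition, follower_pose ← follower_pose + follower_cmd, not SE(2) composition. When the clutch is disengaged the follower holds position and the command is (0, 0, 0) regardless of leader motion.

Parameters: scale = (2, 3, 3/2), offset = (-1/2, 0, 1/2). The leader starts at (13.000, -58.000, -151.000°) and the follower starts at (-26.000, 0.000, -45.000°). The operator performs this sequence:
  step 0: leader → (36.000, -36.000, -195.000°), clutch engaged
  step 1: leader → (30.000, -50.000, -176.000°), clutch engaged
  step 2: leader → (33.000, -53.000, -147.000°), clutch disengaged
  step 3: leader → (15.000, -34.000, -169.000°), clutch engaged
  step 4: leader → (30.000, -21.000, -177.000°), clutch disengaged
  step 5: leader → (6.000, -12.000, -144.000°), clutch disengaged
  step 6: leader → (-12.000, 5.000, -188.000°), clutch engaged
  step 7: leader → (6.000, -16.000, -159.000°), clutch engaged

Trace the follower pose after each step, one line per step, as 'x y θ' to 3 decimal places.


step 0: Δleader=(23.000, 22.000, -44.000°), engaged; cmd=(45.500, 66.000, -65.500°) → follower=(19.500, 66.000, -110.500°)
step 1: Δleader=(-6.000, -14.000, 19.000°), engaged; cmd=(-12.500, -42.000, 29.000°) → follower=(7.000, 24.000, -81.500°)
step 2: Δleader=(3.000, -3.000, 29.000°), disengaged; cmd=(0,0,0) → follower holds at (7.000, 24.000, -81.500°)
step 3: Δleader=(-18.000, 19.000, -22.000°), engaged; cmd=(-36.500, 57.000, -32.500°) → follower=(-29.500, 81.000, -114.000°)
step 4: Δleader=(15.000, 13.000, -8.000°), disengaged; cmd=(0,0,0) → follower holds at (-29.500, 81.000, -114.000°)
step 5: Δleader=(-24.000, 9.000, 33.000°), disengaged; cmd=(0,0,0) → follower holds at (-29.500, 81.000, -114.000°)
step 6: Δleader=(-18.000, 17.000, -44.000°), engaged; cmd=(-36.500, 51.000, -65.500°) → follower=(-66.000, 132.000, -179.500°)
step 7: Δleader=(18.000, -21.000, 29.000°), engaged; cmd=(35.500, -63.000, 44.000°) → follower=(-30.500, 69.000, -135.500°)

19.500 66.000 -110.500
7.000 24.000 -81.500
7.000 24.000 -81.500
-29.500 81.000 -114.000
-29.500 81.000 -114.000
-29.500 81.000 -114.000
-66.000 132.000 -179.500
-30.500 69.000 -135.500


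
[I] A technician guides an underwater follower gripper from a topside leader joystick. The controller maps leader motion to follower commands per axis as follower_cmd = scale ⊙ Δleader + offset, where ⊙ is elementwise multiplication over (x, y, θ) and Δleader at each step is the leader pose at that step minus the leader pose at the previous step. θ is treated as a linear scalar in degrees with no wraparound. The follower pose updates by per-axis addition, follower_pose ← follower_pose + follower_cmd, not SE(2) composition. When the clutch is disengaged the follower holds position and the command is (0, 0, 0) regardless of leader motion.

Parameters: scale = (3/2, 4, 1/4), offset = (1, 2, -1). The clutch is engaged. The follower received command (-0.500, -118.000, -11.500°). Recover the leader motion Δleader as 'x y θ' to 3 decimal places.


axis x: (-0.500 − 1) / (3/2) = -1.000
axis y: (-118.000 − 2) / (4) = -30.000
axis θ: (-11.500 − -1) / (1/4) = -42.000

-1.000 -30.000 -42.000


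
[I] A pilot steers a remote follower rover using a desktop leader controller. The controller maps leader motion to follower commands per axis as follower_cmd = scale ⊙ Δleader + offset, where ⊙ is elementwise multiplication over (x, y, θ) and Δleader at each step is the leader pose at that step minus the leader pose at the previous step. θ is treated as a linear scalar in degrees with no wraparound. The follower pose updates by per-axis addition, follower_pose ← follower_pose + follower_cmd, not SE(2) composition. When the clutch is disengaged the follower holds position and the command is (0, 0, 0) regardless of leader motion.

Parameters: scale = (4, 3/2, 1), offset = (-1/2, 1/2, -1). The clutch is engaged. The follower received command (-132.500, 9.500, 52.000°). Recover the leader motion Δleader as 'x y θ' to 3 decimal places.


axis x: (-132.500 − -1/2) / (4) = -33.000
axis y: (9.500 − 1/2) / (3/2) = 6.000
axis θ: (52.000 − -1) / (1) = 53.000

-33.000 6.000 53.000


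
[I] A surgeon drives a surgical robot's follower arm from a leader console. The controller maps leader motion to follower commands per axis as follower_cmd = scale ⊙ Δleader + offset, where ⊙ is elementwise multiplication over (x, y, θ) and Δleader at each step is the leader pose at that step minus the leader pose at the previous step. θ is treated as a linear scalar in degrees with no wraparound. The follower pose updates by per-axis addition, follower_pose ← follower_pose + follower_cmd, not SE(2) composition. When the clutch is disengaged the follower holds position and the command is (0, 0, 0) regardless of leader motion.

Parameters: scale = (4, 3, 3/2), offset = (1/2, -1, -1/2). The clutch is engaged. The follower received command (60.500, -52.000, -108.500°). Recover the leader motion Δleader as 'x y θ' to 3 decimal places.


axis x: (60.500 − 1/2) / (4) = 15.000
axis y: (-52.000 − -1) / (3) = -17.000
axis θ: (-108.500 − -1/2) / (3/2) = -72.000

15.000 -17.000 -72.000


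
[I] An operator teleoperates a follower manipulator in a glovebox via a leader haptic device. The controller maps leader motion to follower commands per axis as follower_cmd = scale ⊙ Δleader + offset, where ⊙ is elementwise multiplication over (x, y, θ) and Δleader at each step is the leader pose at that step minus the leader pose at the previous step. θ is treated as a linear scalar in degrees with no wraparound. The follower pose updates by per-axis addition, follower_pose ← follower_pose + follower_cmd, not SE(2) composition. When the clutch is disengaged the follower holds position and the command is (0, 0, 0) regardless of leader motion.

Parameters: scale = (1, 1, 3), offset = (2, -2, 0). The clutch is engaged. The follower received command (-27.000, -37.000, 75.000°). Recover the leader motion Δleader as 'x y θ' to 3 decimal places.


-29.000 -35.000 25.000

axis x: (-27.000 − 2) / (1) = -29.000
axis y: (-37.000 − -2) / (1) = -35.000
axis θ: (75.000 − 0) / (3) = 25.000


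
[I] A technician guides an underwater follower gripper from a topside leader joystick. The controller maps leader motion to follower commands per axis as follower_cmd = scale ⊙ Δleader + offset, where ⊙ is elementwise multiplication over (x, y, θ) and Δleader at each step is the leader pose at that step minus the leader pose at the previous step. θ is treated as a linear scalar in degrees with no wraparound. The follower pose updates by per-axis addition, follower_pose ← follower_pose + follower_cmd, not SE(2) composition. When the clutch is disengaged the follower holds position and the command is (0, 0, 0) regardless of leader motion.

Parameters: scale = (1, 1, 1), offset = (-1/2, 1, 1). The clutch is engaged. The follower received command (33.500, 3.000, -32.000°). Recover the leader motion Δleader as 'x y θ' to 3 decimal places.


axis x: (33.500 − -1/2) / (1) = 34.000
axis y: (3.000 − 1) / (1) = 2.000
axis θ: (-32.000 − 1) / (1) = -33.000

34.000 2.000 -33.000


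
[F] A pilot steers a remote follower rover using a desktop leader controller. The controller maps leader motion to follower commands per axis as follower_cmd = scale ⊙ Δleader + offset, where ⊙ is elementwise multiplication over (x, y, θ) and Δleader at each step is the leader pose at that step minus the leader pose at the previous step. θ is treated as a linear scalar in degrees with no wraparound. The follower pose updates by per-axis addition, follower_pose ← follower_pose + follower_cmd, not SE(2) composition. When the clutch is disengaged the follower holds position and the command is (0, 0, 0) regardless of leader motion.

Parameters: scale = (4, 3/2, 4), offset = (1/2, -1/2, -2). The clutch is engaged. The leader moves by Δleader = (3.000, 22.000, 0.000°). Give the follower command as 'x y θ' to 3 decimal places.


12.500 32.500 -2.000

axis x: 4·3.000 + 1/2 = 12.500
axis y: 3/2·22.000 + -1/2 = 32.500
axis θ: 4·0.000 + -2 = -2.000


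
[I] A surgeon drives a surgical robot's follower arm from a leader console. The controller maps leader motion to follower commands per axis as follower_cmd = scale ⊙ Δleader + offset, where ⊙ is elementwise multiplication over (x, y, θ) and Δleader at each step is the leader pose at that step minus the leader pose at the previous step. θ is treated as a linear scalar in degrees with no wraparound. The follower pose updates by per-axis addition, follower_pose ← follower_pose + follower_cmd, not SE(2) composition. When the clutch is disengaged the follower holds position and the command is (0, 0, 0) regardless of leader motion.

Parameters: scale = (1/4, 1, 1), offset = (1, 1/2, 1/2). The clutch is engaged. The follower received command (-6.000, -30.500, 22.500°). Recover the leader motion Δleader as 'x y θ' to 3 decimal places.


-28.000 -31.000 22.000

axis x: (-6.000 − 1) / (1/4) = -28.000
axis y: (-30.500 − 1/2) / (1) = -31.000
axis θ: (22.500 − 1/2) / (1) = 22.000


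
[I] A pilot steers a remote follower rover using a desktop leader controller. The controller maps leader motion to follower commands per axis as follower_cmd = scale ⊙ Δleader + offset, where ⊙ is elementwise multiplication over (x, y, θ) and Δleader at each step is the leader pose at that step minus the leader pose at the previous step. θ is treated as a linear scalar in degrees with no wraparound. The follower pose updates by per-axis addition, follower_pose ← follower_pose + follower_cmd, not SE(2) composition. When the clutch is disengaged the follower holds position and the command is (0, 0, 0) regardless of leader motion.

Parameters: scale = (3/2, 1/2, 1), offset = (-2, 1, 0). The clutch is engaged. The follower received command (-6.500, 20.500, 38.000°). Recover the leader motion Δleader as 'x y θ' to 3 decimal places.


axis x: (-6.500 − -2) / (3/2) = -3.000
axis y: (20.500 − 1) / (1/2) = 39.000
axis θ: (38.000 − 0) / (1) = 38.000

-3.000 39.000 38.000


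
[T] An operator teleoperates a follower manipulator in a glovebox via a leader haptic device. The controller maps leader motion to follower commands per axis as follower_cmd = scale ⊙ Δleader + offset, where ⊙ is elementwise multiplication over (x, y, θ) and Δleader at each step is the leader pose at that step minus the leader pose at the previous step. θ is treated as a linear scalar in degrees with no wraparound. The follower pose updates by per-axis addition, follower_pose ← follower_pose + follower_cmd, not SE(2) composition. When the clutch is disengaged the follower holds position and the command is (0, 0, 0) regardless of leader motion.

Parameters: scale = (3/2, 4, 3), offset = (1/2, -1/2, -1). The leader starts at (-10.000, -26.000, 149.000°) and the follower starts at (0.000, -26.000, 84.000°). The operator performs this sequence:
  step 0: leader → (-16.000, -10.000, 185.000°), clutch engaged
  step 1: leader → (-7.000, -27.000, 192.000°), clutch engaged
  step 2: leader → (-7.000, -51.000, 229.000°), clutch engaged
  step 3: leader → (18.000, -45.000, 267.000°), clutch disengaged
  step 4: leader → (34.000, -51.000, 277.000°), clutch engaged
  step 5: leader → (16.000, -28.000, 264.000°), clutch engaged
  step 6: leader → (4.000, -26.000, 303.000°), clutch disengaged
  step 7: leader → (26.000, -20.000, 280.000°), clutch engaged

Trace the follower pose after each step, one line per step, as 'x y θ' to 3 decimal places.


-8.500 37.500 191.000
5.500 -31.000 211.000
6.000 -127.500 321.000
6.000 -127.500 321.000
30.500 -152.000 350.000
4.000 -60.500 310.000
4.000 -60.500 310.000
37.500 -37.000 240.000

step 0: Δleader=(-6.000, 16.000, 36.000°), engaged; cmd=(-8.500, 63.500, 107.000°) → follower=(-8.500, 37.500, 191.000°)
step 1: Δleader=(9.000, -17.000, 7.000°), engaged; cmd=(14.000, -68.500, 20.000°) → follower=(5.500, -31.000, 211.000°)
step 2: Δleader=(0.000, -24.000, 37.000°), engaged; cmd=(0.500, -96.500, 110.000°) → follower=(6.000, -127.500, 321.000°)
step 3: Δleader=(25.000, 6.000, 38.000°), disengaged; cmd=(0,0,0) → follower holds at (6.000, -127.500, 321.000°)
step 4: Δleader=(16.000, -6.000, 10.000°), engaged; cmd=(24.500, -24.500, 29.000°) → follower=(30.500, -152.000, 350.000°)
step 5: Δleader=(-18.000, 23.000, -13.000°), engaged; cmd=(-26.500, 91.500, -40.000°) → follower=(4.000, -60.500, 310.000°)
step 6: Δleader=(-12.000, 2.000, 39.000°), disengaged; cmd=(0,0,0) → follower holds at (4.000, -60.500, 310.000°)
step 7: Δleader=(22.000, 6.000, -23.000°), engaged; cmd=(33.500, 23.500, -70.000°) → follower=(37.500, -37.000, 240.000°)


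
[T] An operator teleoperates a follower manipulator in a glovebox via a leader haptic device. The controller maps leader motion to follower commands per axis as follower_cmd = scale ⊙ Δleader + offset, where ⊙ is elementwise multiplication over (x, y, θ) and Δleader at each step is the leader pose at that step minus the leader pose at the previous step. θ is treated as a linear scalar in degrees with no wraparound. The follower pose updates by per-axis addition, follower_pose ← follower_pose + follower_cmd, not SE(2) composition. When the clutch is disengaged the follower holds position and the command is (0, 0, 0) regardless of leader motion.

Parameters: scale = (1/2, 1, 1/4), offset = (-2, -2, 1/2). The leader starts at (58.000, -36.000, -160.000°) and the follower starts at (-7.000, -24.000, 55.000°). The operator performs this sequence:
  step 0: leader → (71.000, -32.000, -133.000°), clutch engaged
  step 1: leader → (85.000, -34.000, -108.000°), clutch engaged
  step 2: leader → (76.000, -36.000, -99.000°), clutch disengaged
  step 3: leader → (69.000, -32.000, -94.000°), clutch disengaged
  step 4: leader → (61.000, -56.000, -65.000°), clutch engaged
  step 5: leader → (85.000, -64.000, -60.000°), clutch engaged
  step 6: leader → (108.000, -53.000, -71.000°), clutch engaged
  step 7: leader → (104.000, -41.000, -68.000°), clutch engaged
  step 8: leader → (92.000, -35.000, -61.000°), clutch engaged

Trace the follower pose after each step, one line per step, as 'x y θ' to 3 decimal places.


step 0: Δleader=(13.000, 4.000, 27.000°), engaged; cmd=(4.500, 2.000, 7.250°) → follower=(-2.500, -22.000, 62.250°)
step 1: Δleader=(14.000, -2.000, 25.000°), engaged; cmd=(5.000, -4.000, 6.750°) → follower=(2.500, -26.000, 69.000°)
step 2: Δleader=(-9.000, -2.000, 9.000°), disengaged; cmd=(0,0,0) → follower holds at (2.500, -26.000, 69.000°)
step 3: Δleader=(-7.000, 4.000, 5.000°), disengaged; cmd=(0,0,0) → follower holds at (2.500, -26.000, 69.000°)
step 4: Δleader=(-8.000, -24.000, 29.000°), engaged; cmd=(-6.000, -26.000, 7.750°) → follower=(-3.500, -52.000, 76.750°)
step 5: Δleader=(24.000, -8.000, 5.000°), engaged; cmd=(10.000, -10.000, 1.750°) → follower=(6.500, -62.000, 78.500°)
step 6: Δleader=(23.000, 11.000, -11.000°), engaged; cmd=(9.500, 9.000, -2.250°) → follower=(16.000, -53.000, 76.250°)
step 7: Δleader=(-4.000, 12.000, 3.000°), engaged; cmd=(-4.000, 10.000, 1.250°) → follower=(12.000, -43.000, 77.500°)
step 8: Δleader=(-12.000, 6.000, 7.000°), engaged; cmd=(-8.000, 4.000, 2.250°) → follower=(4.000, -39.000, 79.750°)

-2.500 -22.000 62.250
2.500 -26.000 69.000
2.500 -26.000 69.000
2.500 -26.000 69.000
-3.500 -52.000 76.750
6.500 -62.000 78.500
16.000 -53.000 76.250
12.000 -43.000 77.500
4.000 -39.000 79.750


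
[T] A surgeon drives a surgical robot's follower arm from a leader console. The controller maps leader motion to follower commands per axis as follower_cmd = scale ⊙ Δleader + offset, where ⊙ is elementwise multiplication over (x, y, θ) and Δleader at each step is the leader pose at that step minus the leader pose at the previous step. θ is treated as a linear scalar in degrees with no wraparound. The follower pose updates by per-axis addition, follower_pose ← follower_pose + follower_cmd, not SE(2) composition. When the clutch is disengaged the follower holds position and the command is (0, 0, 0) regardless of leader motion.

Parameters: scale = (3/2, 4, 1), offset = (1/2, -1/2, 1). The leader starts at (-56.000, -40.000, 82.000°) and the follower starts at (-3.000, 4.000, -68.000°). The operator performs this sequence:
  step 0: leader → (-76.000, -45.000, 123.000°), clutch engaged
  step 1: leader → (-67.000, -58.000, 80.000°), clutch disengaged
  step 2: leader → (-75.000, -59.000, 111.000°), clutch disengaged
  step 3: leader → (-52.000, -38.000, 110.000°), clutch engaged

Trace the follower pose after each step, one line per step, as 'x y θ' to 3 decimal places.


-32.500 -16.500 -26.000
-32.500 -16.500 -26.000
-32.500 -16.500 -26.000
2.500 67.000 -26.000

step 0: Δleader=(-20.000, -5.000, 41.000°), engaged; cmd=(-29.500, -20.500, 42.000°) → follower=(-32.500, -16.500, -26.000°)
step 1: Δleader=(9.000, -13.000, -43.000°), disengaged; cmd=(0,0,0) → follower holds at (-32.500, -16.500, -26.000°)
step 2: Δleader=(-8.000, -1.000, 31.000°), disengaged; cmd=(0,0,0) → follower holds at (-32.500, -16.500, -26.000°)
step 3: Δleader=(23.000, 21.000, -1.000°), engaged; cmd=(35.000, 83.500, 0.000°) → follower=(2.500, 67.000, -26.000°)


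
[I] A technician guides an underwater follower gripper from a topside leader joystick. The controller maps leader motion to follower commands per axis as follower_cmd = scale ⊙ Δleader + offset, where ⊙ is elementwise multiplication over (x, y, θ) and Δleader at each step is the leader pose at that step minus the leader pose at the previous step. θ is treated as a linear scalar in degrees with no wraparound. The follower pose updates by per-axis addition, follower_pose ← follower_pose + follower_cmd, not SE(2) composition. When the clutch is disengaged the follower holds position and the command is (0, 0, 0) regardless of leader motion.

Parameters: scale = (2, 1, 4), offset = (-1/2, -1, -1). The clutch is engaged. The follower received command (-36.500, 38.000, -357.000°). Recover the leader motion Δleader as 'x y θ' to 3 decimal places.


axis x: (-36.500 − -1/2) / (2) = -18.000
axis y: (38.000 − -1) / (1) = 39.000
axis θ: (-357.000 − -1) / (4) = -89.000

-18.000 39.000 -89.000


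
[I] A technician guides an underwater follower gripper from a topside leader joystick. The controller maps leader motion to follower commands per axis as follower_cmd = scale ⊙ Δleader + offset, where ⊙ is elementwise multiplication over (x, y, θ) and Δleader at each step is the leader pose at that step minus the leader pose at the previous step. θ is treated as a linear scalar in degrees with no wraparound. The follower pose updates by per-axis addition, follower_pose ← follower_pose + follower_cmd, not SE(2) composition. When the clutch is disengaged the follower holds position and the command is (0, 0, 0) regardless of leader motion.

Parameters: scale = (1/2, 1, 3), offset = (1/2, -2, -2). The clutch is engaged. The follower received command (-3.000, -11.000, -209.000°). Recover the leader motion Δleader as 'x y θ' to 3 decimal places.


-7.000 -9.000 -69.000

axis x: (-3.000 − 1/2) / (1/2) = -7.000
axis y: (-11.000 − -2) / (1) = -9.000
axis θ: (-209.000 − -2) / (3) = -69.000


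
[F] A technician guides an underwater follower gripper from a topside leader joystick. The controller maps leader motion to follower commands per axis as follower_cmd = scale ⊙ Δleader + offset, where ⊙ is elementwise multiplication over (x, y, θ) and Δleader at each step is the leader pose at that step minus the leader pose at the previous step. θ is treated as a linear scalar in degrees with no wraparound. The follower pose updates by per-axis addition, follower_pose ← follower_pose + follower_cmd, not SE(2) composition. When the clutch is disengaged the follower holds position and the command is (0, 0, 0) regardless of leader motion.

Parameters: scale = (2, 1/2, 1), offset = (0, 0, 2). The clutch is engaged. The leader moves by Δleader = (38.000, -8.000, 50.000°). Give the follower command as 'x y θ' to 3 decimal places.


76.000 -4.000 52.000

axis x: 2·38.000 + 0 = 76.000
axis y: 1/2·-8.000 + 0 = -4.000
axis θ: 1·50.000 + 2 = 52.000


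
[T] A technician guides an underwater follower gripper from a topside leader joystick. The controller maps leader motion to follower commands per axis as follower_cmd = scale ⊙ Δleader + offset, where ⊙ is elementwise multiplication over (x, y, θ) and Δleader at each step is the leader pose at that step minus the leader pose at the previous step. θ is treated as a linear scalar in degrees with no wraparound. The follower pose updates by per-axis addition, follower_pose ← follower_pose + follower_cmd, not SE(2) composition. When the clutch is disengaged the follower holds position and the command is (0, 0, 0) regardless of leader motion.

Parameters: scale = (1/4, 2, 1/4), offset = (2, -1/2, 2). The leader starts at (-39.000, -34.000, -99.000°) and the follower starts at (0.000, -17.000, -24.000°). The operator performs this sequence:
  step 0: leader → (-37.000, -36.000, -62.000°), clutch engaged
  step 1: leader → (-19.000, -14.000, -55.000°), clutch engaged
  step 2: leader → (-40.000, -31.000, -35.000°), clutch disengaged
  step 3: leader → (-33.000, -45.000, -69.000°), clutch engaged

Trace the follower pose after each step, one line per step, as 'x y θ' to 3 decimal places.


step 0: Δleader=(2.000, -2.000, 37.000°), engaged; cmd=(2.500, -4.500, 11.250°) → follower=(2.500, -21.500, -12.750°)
step 1: Δleader=(18.000, 22.000, 7.000°), engaged; cmd=(6.500, 43.500, 3.750°) → follower=(9.000, 22.000, -9.000°)
step 2: Δleader=(-21.000, -17.000, 20.000°), disengaged; cmd=(0,0,0) → follower holds at (9.000, 22.000, -9.000°)
step 3: Δleader=(7.000, -14.000, -34.000°), engaged; cmd=(3.750, -28.500, -6.500°) → follower=(12.750, -6.500, -15.500°)

2.500 -21.500 -12.750
9.000 22.000 -9.000
9.000 22.000 -9.000
12.750 -6.500 -15.500


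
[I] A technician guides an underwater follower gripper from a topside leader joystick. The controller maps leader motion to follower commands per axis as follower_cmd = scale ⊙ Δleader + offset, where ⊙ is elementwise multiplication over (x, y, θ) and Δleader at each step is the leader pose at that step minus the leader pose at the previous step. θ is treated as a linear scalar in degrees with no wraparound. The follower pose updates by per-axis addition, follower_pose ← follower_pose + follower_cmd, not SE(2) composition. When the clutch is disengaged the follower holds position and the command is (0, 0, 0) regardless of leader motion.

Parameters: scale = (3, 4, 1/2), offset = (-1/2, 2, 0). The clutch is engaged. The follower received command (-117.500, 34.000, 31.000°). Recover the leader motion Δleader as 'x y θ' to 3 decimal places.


axis x: (-117.500 − -1/2) / (3) = -39.000
axis y: (34.000 − 2) / (4) = 8.000
axis θ: (31.000 − 0) / (1/2) = 62.000

-39.000 8.000 62.000


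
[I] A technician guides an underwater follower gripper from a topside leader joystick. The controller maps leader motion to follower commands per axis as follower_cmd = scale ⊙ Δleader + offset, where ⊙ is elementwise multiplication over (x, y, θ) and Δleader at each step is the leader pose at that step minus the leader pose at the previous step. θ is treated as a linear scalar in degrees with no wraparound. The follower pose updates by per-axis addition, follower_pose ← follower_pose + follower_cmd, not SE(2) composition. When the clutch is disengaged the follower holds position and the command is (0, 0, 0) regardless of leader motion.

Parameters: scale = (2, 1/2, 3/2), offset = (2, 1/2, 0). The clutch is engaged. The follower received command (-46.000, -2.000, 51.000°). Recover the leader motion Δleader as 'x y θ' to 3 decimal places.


axis x: (-46.000 − 2) / (2) = -24.000
axis y: (-2.000 − 1/2) / (1/2) = -5.000
axis θ: (51.000 − 0) / (3/2) = 34.000

-24.000 -5.000 34.000


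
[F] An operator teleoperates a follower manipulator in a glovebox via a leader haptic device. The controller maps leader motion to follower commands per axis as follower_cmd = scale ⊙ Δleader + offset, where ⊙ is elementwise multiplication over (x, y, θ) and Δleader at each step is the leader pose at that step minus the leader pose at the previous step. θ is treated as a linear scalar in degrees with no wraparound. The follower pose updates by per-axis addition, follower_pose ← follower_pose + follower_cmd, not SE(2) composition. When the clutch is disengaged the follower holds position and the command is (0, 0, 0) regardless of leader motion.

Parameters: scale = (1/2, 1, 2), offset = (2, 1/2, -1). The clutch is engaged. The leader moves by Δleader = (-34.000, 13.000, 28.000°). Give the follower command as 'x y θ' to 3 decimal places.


-15.000 13.500 55.000

axis x: 1/2·-34.000 + 2 = -15.000
axis y: 1·13.000 + 1/2 = 13.500
axis θ: 2·28.000 + -1 = 55.000


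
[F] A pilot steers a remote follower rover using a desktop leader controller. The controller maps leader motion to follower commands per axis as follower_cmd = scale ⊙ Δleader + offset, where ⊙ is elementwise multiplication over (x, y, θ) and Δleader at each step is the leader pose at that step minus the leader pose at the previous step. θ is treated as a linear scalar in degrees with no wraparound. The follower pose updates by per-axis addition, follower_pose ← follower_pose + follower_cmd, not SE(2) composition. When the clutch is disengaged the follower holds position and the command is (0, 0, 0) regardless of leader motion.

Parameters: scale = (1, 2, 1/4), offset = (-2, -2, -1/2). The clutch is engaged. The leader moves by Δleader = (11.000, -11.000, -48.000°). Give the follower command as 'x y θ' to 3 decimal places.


axis x: 1·11.000 + -2 = 9.000
axis y: 2·-11.000 + -2 = -24.000
axis θ: 1/4·-48.000 + -1/2 = -12.500

9.000 -24.000 -12.500


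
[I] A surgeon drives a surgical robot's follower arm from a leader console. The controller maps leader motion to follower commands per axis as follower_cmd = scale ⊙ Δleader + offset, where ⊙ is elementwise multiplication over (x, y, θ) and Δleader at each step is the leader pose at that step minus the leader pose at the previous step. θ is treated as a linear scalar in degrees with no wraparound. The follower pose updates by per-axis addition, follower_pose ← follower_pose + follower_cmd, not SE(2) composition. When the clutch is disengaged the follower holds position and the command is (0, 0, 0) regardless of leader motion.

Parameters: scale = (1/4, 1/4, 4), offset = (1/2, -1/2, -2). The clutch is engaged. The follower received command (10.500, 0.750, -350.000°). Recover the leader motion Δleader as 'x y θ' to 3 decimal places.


axis x: (10.500 − 1/2) / (1/4) = 40.000
axis y: (0.750 − -1/2) / (1/4) = 5.000
axis θ: (-350.000 − -2) / (4) = -87.000

40.000 5.000 -87.000


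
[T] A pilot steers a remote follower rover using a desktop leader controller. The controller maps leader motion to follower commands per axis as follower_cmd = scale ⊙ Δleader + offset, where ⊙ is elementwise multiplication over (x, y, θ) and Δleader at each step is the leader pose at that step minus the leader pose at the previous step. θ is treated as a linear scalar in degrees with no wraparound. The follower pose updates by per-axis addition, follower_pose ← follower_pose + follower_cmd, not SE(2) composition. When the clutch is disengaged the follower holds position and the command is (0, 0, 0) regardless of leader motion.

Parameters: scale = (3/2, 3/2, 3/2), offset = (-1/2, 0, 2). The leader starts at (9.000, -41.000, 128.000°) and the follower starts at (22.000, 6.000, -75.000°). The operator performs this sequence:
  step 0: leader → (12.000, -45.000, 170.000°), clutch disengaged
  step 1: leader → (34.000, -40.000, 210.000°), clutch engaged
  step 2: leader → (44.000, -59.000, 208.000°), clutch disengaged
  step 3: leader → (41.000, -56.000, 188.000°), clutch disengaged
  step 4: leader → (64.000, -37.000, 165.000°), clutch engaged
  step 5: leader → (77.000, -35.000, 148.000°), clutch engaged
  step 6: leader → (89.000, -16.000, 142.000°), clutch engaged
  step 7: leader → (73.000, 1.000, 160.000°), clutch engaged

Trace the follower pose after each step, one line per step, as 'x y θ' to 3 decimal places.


step 0: Δleader=(3.000, -4.000, 42.000°), disengaged; cmd=(0,0,0) → follower holds at (22.000, 6.000, -75.000°)
step 1: Δleader=(22.000, 5.000, 40.000°), engaged; cmd=(32.500, 7.500, 62.000°) → follower=(54.500, 13.500, -13.000°)
step 2: Δleader=(10.000, -19.000, -2.000°), disengaged; cmd=(0,0,0) → follower holds at (54.500, 13.500, -13.000°)
step 3: Δleader=(-3.000, 3.000, -20.000°), disengaged; cmd=(0,0,0) → follower holds at (54.500, 13.500, -13.000°)
step 4: Δleader=(23.000, 19.000, -23.000°), engaged; cmd=(34.000, 28.500, -32.500°) → follower=(88.500, 42.000, -45.500°)
step 5: Δleader=(13.000, 2.000, -17.000°), engaged; cmd=(19.000, 3.000, -23.500°) → follower=(107.500, 45.000, -69.000°)
step 6: Δleader=(12.000, 19.000, -6.000°), engaged; cmd=(17.500, 28.500, -7.000°) → follower=(125.000, 73.500, -76.000°)
step 7: Δleader=(-16.000, 17.000, 18.000°), engaged; cmd=(-24.500, 25.500, 29.000°) → follower=(100.500, 99.000, -47.000°)

22.000 6.000 -75.000
54.500 13.500 -13.000
54.500 13.500 -13.000
54.500 13.500 -13.000
88.500 42.000 -45.500
107.500 45.000 -69.000
125.000 73.500 -76.000
100.500 99.000 -47.000


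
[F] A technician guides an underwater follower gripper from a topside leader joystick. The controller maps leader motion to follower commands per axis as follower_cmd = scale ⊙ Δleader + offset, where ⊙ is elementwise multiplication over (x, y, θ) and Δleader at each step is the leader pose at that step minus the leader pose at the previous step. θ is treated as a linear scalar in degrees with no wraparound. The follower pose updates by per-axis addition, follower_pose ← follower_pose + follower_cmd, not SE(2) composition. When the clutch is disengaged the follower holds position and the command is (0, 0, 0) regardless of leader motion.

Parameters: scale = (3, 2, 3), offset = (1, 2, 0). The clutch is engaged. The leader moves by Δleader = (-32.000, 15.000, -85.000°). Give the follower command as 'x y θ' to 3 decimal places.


axis x: 3·-32.000 + 1 = -95.000
axis y: 2·15.000 + 2 = 32.000
axis θ: 3·-85.000 + 0 = -255.000

-95.000 32.000 -255.000


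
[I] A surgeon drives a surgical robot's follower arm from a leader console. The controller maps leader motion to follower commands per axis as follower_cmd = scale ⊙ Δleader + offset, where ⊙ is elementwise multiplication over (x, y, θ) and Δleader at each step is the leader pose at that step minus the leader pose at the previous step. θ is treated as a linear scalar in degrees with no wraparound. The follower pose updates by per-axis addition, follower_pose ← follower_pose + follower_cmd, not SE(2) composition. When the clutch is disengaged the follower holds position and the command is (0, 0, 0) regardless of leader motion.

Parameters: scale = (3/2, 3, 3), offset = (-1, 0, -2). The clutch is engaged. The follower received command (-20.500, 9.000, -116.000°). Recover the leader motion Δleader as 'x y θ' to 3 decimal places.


axis x: (-20.500 − -1) / (3/2) = -13.000
axis y: (9.000 − 0) / (3) = 3.000
axis θ: (-116.000 − -2) / (3) = -38.000

-13.000 3.000 -38.000


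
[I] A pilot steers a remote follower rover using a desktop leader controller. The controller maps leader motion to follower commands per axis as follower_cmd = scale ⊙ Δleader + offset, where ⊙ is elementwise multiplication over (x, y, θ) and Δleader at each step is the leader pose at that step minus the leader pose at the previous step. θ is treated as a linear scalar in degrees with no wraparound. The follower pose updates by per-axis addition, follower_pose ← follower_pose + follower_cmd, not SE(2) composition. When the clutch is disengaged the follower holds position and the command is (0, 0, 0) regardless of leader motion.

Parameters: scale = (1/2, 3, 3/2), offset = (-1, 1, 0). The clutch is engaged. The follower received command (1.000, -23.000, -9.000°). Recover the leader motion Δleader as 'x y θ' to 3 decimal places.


axis x: (1.000 − -1) / (1/2) = 4.000
axis y: (-23.000 − 1) / (3) = -8.000
axis θ: (-9.000 − 0) / (3/2) = -6.000

4.000 -8.000 -6.000


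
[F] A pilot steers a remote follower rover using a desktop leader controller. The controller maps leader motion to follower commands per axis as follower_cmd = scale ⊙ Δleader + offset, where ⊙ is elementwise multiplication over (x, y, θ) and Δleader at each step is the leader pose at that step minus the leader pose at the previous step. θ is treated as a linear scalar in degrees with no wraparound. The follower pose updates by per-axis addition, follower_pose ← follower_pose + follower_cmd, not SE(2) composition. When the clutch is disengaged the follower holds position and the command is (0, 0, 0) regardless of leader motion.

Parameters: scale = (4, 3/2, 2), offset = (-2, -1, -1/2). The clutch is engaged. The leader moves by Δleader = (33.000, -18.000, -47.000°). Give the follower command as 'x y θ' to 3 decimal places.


axis x: 4·33.000 + -2 = 130.000
axis y: 3/2·-18.000 + -1 = -28.000
axis θ: 2·-47.000 + -1/2 = -94.500

130.000 -28.000 -94.500


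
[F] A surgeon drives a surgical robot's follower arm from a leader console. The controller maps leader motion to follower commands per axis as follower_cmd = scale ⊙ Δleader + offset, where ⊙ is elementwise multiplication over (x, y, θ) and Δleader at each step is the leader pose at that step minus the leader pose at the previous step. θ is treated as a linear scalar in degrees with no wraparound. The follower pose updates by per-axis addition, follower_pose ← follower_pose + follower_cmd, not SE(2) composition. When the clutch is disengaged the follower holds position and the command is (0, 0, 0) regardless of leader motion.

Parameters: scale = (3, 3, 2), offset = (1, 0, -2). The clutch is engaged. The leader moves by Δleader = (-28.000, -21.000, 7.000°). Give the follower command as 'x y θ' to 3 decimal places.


-83.000 -63.000 12.000

axis x: 3·-28.000 + 1 = -83.000
axis y: 3·-21.000 + 0 = -63.000
axis θ: 2·7.000 + -2 = 12.000
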